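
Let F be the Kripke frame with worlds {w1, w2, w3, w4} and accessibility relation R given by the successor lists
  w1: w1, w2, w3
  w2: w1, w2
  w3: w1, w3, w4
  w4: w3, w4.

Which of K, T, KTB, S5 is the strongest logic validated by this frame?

Reflexive (axiom T): yes — every world is R-related to itself.
Symmetric (axiom B): yes — every pair in R has its reverse in R.
Euclidean (axiom 5): no — w1 R w2 and w1 R w3, but not w2 R w3.
So F validates K, T, KTB; S5 would additionally require R to be Euclidean. The strongest is KTB.

KTB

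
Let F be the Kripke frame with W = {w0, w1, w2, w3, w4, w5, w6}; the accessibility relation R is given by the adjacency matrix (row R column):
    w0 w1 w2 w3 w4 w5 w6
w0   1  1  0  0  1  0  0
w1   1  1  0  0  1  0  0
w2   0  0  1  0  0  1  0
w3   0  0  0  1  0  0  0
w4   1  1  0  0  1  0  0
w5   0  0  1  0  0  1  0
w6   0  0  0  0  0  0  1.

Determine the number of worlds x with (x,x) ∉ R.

0

R is reflexive; there are no such worlds.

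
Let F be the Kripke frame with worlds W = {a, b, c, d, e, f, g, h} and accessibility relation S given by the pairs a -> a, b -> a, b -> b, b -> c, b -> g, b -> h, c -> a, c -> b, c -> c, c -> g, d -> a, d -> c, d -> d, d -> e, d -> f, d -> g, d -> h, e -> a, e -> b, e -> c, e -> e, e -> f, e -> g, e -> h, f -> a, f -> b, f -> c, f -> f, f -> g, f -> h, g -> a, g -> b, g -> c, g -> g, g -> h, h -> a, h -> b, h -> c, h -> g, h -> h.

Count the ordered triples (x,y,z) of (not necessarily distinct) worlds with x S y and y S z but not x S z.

Enumerating: (c,b,h), (c,g,h), (d,c,b), (d,e,b), (d,f,b), (d,g,b), (d,h,b).

7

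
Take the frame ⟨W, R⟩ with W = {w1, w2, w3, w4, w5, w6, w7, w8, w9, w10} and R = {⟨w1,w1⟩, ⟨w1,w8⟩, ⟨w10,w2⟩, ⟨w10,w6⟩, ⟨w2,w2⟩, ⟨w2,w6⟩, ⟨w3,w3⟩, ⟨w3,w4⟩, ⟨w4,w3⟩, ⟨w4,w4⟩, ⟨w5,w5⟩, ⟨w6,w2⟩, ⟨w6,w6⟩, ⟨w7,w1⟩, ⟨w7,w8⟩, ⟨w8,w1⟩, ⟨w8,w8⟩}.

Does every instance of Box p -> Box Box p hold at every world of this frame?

Axiom 4 corresponds to the accessibility relation being transitive.
Transitive: yes — every two-step R-path is closed by a direct edge.

Yes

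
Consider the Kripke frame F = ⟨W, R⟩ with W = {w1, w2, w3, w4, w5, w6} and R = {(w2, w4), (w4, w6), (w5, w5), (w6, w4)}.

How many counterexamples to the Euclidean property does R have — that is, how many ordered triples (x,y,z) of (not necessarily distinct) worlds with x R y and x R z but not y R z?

3

Enumerating: (w2,w4,w4), (w4,w6,w6), (w6,w4,w4).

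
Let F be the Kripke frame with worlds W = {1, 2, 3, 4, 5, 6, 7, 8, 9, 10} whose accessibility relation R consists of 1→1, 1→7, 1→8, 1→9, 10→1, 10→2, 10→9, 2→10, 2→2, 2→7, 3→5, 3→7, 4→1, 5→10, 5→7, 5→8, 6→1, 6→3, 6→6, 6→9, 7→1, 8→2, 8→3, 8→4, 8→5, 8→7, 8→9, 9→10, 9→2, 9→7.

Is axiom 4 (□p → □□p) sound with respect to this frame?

By correspondence theory, 4 is valid on a frame iff R is transitive.
Transitive: no — 1 R 8 and 8 R 2, but not 1 R 2.

No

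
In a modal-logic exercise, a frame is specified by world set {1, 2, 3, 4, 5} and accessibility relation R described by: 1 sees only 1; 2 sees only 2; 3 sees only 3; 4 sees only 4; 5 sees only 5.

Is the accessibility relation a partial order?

Reflexive: yes — every world is R-related to itself.
Transitive: yes — every two-step R-path is closed by a direct edge.
Antisymmetric: yes — no distinct pair is related both ways.
So R is a partial order.

Yes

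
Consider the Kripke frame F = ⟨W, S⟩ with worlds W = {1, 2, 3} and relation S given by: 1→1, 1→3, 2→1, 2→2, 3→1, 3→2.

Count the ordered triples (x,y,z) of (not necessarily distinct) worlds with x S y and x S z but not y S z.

Enumerating: (1,3,3), (2,1,2), (3,1,2).

3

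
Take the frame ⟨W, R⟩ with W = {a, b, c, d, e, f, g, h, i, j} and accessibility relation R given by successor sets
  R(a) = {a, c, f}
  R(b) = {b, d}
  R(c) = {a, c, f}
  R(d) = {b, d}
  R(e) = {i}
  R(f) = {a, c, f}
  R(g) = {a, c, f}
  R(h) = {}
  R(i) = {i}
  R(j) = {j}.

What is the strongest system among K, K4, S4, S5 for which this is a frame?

K4

Transitive (axiom 4): yes — every two-step R-path is closed by a direct edge.
Reflexive (axiom T): no — e is not related to itself.
Euclidean (axiom 5): yes — any two successors of a common world are R-related.
So F validates K, K4; S4 would additionally require R to be reflexive. The strongest is K4.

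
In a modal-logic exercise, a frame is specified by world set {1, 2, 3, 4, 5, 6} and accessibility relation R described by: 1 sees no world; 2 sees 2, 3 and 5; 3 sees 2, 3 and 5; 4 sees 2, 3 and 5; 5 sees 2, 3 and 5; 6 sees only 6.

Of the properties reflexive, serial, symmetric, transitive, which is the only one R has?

transitive

Reflexive: no — 1 is not related to itself.
Serial: no — 1 has no R-successor.
Symmetric: no — 4 R 2 but not 2 R 4.
Transitive: yes — every two-step R-path is closed by a direct edge.
Only transitive holds.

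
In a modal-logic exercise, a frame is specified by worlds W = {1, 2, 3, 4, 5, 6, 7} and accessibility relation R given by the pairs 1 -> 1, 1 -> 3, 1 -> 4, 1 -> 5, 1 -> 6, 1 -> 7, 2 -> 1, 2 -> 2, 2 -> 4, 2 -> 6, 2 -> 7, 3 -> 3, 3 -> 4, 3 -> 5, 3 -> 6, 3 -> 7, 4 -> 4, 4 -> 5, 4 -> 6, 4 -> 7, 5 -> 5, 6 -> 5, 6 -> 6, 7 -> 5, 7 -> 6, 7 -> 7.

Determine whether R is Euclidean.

Euclidean: no — 1 R 4 and 1 R 3, but not 4 R 3.

No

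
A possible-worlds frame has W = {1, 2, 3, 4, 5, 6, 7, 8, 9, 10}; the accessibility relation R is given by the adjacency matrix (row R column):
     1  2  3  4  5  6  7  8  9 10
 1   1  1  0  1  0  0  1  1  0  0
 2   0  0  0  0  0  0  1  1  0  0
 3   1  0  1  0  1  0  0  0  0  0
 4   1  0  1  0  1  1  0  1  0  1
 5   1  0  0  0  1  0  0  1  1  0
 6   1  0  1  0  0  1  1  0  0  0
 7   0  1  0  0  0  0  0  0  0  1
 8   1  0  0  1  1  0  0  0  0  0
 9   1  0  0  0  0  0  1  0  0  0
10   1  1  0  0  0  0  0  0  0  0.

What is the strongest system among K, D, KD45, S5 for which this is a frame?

D

Serial (axiom D): yes — every world has a successor (e.g. 1 R 1).
Euclidean (axiom 5): no — 1 R 2 and 1 R 4, but not 2 R 4.
Transitive (axiom 4): no — 1 R 4 and 4 R 10, but not 1 R 10.
Reflexive (axiom T): no — 2 is not related to itself.
So F validates K, D; KD45 would additionally require R to be Euclidean and transitive. The strongest is D.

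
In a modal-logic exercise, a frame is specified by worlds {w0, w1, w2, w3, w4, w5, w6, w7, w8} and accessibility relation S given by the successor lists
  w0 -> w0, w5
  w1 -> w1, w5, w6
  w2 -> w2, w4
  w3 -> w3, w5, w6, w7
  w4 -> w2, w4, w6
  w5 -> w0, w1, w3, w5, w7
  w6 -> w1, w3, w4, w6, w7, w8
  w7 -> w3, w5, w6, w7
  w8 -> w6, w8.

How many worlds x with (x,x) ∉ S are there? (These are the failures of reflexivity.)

S is reflexive; there are no such worlds.

0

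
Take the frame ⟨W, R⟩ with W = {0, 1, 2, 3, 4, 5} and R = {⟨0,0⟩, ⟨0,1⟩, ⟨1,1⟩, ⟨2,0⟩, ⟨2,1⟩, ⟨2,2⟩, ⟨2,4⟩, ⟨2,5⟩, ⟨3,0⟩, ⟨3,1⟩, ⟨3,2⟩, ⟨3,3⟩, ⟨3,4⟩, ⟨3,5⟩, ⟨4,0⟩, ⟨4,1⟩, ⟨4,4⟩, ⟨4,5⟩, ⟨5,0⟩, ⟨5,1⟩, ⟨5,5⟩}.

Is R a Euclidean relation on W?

No

Euclidean: no — 2 R 0 and 2 R 4, but not 0 R 4.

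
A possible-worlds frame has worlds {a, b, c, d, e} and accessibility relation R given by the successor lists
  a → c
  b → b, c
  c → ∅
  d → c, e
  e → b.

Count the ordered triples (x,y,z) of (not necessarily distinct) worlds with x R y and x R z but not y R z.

Enumerating: (a,c,c), (b,c,b), (b,c,c), (d,c,c), (d,c,e), (d,e,c), (d,e,e).

7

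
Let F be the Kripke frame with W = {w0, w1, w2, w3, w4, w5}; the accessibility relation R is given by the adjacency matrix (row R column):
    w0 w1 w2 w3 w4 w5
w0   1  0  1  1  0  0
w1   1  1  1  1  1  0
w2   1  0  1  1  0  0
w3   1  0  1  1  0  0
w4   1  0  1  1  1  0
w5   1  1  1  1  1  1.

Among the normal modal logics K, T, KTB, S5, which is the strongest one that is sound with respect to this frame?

Reflexive (axiom T): yes — every world is R-related to itself.
Symmetric (axiom B): no — w1 R w0 but not w0 R w1.
Euclidean (axiom 5): no — w1 R w0 and w1 R w4, but not w0 R w4.
So F validates K, T; KTB would additionally require R to be symmetric. The strongest is T.

T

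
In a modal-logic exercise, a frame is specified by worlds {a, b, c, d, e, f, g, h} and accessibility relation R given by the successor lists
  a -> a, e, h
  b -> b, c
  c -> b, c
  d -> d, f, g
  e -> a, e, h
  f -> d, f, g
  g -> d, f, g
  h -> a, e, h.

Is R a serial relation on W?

Yes

Serial: yes — every world has a successor (e.g. a R a).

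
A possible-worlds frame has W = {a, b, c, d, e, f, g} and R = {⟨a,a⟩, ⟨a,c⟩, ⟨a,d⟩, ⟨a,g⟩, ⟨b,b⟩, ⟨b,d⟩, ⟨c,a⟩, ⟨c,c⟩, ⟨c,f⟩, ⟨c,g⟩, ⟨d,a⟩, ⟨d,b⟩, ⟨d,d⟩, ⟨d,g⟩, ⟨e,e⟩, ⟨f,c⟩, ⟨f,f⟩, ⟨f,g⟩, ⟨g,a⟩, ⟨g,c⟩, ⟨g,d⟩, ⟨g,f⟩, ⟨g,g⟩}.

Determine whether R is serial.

Yes

Serial: yes — every world has a successor (e.g. a R a).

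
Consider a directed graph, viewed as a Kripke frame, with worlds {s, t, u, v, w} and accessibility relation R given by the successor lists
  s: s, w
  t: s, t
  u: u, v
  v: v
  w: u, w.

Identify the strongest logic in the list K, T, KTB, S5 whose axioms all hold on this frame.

Reflexive (axiom T): yes — every world is R-related to itself.
Symmetric (axiom B): no — s R w but not w R s.
Euclidean (axiom 5): no — s R w and s R s, but not w R s.
So F validates K, T; KTB would additionally require R to be symmetric. The strongest is T.

T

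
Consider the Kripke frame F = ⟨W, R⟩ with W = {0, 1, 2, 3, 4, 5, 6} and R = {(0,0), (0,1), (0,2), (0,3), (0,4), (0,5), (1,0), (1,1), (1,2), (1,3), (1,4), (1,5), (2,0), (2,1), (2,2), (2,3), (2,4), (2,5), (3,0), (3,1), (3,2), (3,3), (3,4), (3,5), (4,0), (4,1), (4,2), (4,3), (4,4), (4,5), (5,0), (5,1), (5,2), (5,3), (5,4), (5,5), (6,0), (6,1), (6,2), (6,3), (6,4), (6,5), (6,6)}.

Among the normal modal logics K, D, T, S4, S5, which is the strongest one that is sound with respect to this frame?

Serial (axiom D): yes — every world has a successor (e.g. 0 R 0).
Reflexive (axiom T): yes — every world is R-related to itself.
Transitive (axiom 4): yes — every two-step R-path is closed by a direct edge.
Euclidean (axiom 5): no — 6 R 0 and 6 R 6, but not 0 R 6.
So F validates K, D, T, S4; S5 would additionally require R to be Euclidean. The strongest is S4.

S4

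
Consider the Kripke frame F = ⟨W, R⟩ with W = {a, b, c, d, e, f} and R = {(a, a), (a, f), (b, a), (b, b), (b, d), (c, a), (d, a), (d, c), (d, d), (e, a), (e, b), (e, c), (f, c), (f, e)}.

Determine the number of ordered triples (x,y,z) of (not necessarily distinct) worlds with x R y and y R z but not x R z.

Enumerating: (a,f,c), (a,f,e), (b,a,f), (b,d,c), (c,a,f), (d,a,f), (e,a,f), (e,b,d), (f,c,a), (f,e,a), (f,e,b).

11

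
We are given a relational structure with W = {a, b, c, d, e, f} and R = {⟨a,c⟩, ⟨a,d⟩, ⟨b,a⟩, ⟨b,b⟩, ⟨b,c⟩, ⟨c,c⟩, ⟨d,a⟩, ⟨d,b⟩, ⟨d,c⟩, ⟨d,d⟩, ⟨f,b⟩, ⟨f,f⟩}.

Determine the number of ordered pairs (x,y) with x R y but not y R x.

Enumerating: (a,c), (b,a), (b,c), (d,b), (d,c), (f,b).

6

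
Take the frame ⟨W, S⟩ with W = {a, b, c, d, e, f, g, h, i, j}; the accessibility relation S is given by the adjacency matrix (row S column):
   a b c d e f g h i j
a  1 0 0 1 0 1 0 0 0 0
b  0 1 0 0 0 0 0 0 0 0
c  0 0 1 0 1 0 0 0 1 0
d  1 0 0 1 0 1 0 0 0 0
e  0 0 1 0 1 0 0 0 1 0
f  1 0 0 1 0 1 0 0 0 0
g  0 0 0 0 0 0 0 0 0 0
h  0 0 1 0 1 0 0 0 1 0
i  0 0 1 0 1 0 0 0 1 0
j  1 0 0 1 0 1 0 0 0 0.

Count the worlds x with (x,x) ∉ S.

Enumerating: g, h, j.

3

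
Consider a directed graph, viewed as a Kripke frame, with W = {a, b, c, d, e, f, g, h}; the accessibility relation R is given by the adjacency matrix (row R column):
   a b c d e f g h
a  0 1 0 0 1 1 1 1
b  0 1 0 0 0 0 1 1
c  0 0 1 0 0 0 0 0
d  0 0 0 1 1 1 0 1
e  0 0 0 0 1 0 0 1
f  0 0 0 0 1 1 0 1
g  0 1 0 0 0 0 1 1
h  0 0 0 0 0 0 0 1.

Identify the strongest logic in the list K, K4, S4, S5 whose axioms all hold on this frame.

Transitive (axiom 4): yes — every two-step R-path is closed by a direct edge.
Reflexive (axiom T): no — a is not related to itself.
Euclidean (axiom 5): no — a R b and a R e, but not b R e.
So F validates K, K4; S4 would additionally require R to be reflexive. The strongest is K4.

K4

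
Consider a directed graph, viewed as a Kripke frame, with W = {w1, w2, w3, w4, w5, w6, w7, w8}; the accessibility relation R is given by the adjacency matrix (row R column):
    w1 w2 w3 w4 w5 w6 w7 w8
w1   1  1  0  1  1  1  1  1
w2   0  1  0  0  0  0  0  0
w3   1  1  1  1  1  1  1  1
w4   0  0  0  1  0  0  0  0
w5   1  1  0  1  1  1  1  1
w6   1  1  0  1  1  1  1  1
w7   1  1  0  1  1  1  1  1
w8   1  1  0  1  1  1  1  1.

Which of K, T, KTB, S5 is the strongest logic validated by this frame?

Reflexive (axiom T): yes — every world is R-related to itself.
Symmetric (axiom B): no — w1 R w2 but not w2 R w1.
Euclidean (axiom 5): no — w1 R w2 and w1 R w4, but not w2 R w4.
So F validates K, T; KTB would additionally require R to be symmetric. The strongest is T.

T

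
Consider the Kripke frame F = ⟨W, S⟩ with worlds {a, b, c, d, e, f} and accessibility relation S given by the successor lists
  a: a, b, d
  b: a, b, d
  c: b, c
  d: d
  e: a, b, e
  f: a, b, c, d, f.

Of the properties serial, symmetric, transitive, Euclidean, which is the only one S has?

serial

Serial: yes — every world has a successor (e.g. a S a).
Symmetric: no — a S d but not d S a.
Transitive: no — c S b and b S a, but not c S a.
Euclidean: no — a S d and a S b, but not d S b.
Only serial holds.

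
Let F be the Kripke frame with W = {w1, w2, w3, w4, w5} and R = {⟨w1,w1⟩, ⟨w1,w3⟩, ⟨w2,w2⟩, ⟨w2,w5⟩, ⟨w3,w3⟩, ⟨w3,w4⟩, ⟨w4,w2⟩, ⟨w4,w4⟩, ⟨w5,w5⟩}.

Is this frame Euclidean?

Euclidean: no — w1 R w3 and w1 R w1, but not w3 R w1.

No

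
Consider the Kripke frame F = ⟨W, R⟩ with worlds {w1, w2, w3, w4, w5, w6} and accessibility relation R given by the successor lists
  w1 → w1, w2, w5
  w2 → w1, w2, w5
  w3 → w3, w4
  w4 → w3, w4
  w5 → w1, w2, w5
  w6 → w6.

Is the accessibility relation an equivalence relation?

Reflexive: yes — every world is R-related to itself.
Symmetric: yes — every pair in R has its reverse in R.
Transitive: yes — every two-step R-path is closed by a direct edge.
So R is an equivalence relation.

Yes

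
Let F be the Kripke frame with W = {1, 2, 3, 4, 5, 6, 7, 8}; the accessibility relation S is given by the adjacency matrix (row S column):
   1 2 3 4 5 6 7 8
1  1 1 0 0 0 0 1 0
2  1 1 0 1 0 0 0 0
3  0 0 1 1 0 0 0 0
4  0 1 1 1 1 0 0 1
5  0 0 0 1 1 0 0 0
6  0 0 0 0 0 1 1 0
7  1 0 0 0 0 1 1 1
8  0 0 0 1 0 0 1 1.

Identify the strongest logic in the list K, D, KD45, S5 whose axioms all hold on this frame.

D

Serial (axiom D): yes — every world has a successor (e.g. 1 S 1).
Euclidean (axiom 5): no — 1 S 2 and 1 S 7, but not 2 S 7.
Transitive (axiom 4): no — 1 S 2 and 2 S 4, but not 1 S 4.
Reflexive (axiom T): yes — every world is S-related to itself.
So F validates K, D; KD45 would additionally require S to be Euclidean and transitive. The strongest is D.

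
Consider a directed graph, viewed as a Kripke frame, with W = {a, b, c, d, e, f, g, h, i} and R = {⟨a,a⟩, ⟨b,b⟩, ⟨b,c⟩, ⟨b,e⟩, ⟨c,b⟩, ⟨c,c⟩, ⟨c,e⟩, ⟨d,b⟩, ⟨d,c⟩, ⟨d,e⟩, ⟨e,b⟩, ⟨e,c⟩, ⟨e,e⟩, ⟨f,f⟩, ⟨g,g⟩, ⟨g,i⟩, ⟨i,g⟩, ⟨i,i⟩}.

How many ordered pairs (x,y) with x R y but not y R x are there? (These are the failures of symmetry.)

3

Enumerating: (d,b), (d,c), (d,e).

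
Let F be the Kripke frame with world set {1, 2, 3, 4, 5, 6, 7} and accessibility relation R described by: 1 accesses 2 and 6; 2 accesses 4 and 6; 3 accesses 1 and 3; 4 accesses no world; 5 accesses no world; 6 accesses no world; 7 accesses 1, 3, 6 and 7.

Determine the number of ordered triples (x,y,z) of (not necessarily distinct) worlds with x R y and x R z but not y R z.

Enumerating: (1,2,2), (1,6,2), (1,6,6), (2,4,4), (2,4,6), (2,6,4), (2,6,6), (3,1,1), (3,1,3), (7,1,1), (7,1,3), (7,1,7), (7,3,6), (7,3,7), (7,6,1), (7,6,3), (7,6,6), (7,6,7).

18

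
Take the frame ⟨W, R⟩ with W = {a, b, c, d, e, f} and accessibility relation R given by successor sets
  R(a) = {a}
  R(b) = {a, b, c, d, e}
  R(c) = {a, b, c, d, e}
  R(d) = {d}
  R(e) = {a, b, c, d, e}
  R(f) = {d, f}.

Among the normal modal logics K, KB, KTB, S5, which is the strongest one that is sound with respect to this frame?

K

Symmetric (axiom B): no — b R a but not a R b.
Reflexive (axiom T): yes — every world is R-related to itself.
Euclidean (axiom 5): no — b R a and b R c, but not a R c.
So F validates K; KB would additionally require R to be symmetric. The strongest is K.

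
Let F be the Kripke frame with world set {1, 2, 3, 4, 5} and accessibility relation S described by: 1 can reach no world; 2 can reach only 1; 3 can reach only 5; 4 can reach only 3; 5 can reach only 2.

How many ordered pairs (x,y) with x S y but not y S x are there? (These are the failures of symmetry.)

Enumerating: (2,1), (3,5), (4,3), (5,2).

4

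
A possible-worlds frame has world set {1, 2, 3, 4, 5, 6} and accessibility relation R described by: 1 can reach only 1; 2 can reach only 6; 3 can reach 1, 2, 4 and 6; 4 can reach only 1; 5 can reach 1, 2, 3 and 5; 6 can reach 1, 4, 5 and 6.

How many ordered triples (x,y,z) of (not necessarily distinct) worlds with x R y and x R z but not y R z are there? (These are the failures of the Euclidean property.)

Enumerating: (3,1,2), (3,1,4), (3,1,6), (3,2,1), (3,2,2), (3,2,4), (3,4,2), (3,4,4), (3,4,6), (3,6,2), (5,1,2), (5,1,3), … and 15 more.
Total: 27.

27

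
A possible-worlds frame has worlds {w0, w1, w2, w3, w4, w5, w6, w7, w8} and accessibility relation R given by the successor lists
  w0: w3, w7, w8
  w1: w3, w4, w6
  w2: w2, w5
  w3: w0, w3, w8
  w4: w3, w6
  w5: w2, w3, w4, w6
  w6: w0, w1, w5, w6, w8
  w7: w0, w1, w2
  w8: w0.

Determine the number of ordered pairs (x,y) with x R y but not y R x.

Enumerating: (w1,w3), (w1,w4), (w3,w8), (w4,w3), (w4,w6), (w5,w3), (w5,w4), (w6,w0), (w6,w8), (w7,w1), (w7,w2).

11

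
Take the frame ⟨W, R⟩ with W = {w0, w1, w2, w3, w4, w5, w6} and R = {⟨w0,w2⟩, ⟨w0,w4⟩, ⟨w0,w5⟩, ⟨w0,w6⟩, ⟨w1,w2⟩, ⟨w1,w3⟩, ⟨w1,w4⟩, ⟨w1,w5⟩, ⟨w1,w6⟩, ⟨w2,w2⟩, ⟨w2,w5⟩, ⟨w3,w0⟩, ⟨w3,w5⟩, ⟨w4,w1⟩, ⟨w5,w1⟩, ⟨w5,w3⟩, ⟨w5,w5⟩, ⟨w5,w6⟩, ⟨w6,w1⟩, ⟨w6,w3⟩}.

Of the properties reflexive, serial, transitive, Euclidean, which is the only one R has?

serial

Reflexive: no — w0 is not related to itself.
Serial: yes — every world has a successor (e.g. w0 R w2).
Transitive: no — w0 R w4 and w4 R w1, but not w0 R w1.
Euclidean: no — w0 R w2 and w0 R w4, but not w2 R w4.
Only serial holds.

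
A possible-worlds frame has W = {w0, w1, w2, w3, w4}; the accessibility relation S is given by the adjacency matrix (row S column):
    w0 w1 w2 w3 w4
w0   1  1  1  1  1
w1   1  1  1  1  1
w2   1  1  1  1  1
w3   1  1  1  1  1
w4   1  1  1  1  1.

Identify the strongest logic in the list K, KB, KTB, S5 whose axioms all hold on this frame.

Symmetric (axiom B): yes — every pair in S has its reverse in S.
Reflexive (axiom T): yes — every world is S-related to itself.
Euclidean (axiom 5): yes — any two successors of a common world are S-related.
So F validates K, KB, KTB, S5. The strongest is S5.

S5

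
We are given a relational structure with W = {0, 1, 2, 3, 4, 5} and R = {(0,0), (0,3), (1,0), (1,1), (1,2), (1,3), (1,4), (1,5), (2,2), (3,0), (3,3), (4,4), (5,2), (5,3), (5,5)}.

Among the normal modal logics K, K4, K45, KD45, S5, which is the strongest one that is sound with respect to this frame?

Transitive (axiom 4): no — 5 R 3 and 3 R 0, but not 5 R 0.
Euclidean (axiom 5): no — 1 R 0 and 1 R 2, but not 0 R 2.
Serial (axiom D): yes — every world has a successor (e.g. 0 R 0).
Reflexive (axiom T): yes — every world is R-related to itself.
So F validates K; K4 would additionally require R to be transitive. The strongest is K.

K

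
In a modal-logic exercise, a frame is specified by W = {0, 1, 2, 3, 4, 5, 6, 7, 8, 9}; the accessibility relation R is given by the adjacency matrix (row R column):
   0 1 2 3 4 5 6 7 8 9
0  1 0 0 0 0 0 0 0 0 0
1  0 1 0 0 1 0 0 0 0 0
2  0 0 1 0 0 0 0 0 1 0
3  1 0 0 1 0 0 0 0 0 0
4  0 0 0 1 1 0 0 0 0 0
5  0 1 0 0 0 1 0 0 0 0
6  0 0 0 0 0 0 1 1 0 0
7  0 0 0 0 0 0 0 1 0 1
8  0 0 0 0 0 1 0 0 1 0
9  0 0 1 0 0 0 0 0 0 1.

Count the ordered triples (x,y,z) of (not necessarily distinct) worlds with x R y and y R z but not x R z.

Enumerating: (1,4,3), (2,8,5), (4,3,0), (5,1,4), (6,7,9), (7,9,2), (8,5,1), (9,2,8).

8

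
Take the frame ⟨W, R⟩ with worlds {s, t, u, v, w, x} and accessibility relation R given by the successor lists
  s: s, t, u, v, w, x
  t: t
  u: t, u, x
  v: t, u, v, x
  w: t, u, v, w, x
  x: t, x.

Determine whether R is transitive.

Yes

Transitive: yes — every two-step R-path is closed by a direct edge.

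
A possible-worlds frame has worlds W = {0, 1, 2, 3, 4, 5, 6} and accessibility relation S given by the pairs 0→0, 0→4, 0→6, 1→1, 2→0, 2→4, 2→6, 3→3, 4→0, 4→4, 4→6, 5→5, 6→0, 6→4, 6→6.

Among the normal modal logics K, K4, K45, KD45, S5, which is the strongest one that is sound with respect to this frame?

Transitive (axiom 4): yes — every two-step S-path is closed by a direct edge.
Euclidean (axiom 5): yes — any two successors of a common world are S-related.
Serial (axiom D): yes — every world has a successor (e.g. 0 S 0).
Reflexive (axiom T): no — 2 is not related to itself.
So F validates K, K4, K45, KD45; S5 would additionally require S to be reflexive. The strongest is KD45.

KD45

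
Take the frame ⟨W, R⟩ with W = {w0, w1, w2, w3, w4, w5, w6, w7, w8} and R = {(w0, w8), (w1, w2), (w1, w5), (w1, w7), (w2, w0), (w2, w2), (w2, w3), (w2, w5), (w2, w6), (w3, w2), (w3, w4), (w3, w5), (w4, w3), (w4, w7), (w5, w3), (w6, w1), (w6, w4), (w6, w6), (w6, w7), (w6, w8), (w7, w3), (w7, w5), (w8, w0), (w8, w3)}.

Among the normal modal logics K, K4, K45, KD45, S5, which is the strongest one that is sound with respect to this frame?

K

Transitive (axiom 4): no — w0 R w8 and w8 R w3, but not w0 R w3.
Euclidean (axiom 5): no — w1 R w2 and w1 R w7, but not w2 R w7.
Serial (axiom D): yes — every world has a successor (e.g. w0 R w8).
Reflexive (axiom T): no — w0 is not related to itself.
So F validates K; K4 would additionally require R to be transitive. The strongest is K.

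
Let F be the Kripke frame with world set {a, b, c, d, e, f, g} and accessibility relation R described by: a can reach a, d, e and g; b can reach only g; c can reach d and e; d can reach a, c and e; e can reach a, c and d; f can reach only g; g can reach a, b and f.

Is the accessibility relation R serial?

Yes

Serial: yes — every world has a successor (e.g. a R a).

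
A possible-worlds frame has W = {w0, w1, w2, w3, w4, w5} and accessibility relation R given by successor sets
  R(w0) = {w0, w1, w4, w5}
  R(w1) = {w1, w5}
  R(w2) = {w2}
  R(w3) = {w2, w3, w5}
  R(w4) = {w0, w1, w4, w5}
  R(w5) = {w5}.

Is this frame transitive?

Transitive: yes — every two-step R-path is closed by a direct edge.

Yes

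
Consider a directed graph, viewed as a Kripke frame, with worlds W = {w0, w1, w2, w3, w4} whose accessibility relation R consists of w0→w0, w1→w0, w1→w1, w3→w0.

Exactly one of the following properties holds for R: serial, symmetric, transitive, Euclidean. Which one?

transitive

Serial: no — w2 has no R-successor.
Symmetric: no — w1 R w0 but not w0 R w1.
Transitive: yes — every two-step R-path is closed by a direct edge.
Euclidean: no — w1 R w0 and w1 R w1, but not w0 R w1.
Only transitive holds.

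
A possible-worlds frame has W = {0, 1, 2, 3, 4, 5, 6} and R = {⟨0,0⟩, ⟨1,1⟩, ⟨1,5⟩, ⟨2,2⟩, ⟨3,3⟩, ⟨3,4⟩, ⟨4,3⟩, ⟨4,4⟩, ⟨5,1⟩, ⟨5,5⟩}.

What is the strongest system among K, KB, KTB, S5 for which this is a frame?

KB

Symmetric (axiom B): yes — every pair in R has its reverse in R.
Reflexive (axiom T): no — 6 is not related to itself.
Euclidean (axiom 5): yes — any two successors of a common world are R-related.
So F validates K, KB; KTB would additionally require R to be reflexive. The strongest is KB.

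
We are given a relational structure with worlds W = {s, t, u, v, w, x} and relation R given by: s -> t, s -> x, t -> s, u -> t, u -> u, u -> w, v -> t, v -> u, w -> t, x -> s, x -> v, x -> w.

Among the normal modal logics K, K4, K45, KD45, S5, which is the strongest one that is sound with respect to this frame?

K

Transitive (axiom 4): no — s R x and x R v, but not s R v.
Euclidean (axiom 5): no — s R t and s R x, but not t R x.
Serial (axiom D): yes — every world has a successor (e.g. s R t).
Reflexive (axiom T): no — s is not related to itself.
So F validates K; K4 would additionally require R to be transitive. The strongest is K.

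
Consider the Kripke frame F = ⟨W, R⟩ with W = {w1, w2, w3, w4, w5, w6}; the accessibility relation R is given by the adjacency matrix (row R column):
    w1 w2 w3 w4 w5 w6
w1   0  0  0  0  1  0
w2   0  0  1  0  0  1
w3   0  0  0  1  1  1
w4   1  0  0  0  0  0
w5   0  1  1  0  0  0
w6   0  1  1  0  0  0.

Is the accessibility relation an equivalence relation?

No

Reflexive: no — w1 is not related to itself.
Symmetric: no — w1 R w5 but not w5 R w1.
Transitive: no — w1 R w5 and w5 R w2, but not w1 R w2.
So R is not an equivalence relation.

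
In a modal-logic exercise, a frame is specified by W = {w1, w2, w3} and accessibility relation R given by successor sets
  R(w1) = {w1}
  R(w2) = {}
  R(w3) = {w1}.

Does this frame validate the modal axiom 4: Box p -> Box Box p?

Yes

Axiom 4 corresponds to the accessibility relation being transitive.
Transitive: yes — every two-step R-path is closed by a direct edge.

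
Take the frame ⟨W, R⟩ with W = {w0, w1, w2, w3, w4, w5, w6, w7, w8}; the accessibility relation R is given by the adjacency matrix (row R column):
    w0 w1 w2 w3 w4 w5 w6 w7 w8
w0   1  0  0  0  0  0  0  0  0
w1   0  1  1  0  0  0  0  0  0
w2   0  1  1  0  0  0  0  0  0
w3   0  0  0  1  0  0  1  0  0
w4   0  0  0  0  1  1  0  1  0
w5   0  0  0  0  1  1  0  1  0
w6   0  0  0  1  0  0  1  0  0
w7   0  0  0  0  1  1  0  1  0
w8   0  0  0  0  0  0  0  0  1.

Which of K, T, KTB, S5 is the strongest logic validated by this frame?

S5

Reflexive (axiom T): yes — every world is R-related to itself.
Symmetric (axiom B): yes — every pair in R has its reverse in R.
Euclidean (axiom 5): yes — any two successors of a common world are R-related.
So F validates K, T, KTB, S5. The strongest is S5.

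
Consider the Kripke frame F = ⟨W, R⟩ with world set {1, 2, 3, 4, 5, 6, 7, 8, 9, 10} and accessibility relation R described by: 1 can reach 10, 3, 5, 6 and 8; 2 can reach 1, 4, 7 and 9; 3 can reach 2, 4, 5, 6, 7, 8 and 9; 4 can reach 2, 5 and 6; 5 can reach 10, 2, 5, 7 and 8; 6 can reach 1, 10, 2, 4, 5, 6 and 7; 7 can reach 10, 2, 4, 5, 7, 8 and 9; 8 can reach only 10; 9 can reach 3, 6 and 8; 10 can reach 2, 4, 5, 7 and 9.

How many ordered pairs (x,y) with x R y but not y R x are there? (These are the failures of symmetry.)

Enumerating: (1,10), (1,3), (1,5), (1,8), (10,2), (10,4), (10,9), (2,1), (2,9), (3,2), (3,4), (3,5), … and 16 more.
Total: 28.

28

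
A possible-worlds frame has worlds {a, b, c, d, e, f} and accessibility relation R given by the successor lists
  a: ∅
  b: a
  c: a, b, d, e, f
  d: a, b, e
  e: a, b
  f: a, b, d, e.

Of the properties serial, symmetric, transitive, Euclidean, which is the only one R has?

transitive

Serial: no — a has no R-successor.
Symmetric: no — b R a but not a R b.
Transitive: yes — every two-step R-path is closed by a direct edge.
Euclidean: no — c R a and c R b, but not a R b.
Only transitive holds.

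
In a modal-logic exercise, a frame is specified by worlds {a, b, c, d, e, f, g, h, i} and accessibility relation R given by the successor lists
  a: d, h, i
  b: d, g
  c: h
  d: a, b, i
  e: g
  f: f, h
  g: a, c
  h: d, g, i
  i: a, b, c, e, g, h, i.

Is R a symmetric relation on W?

Symmetric: no — a R h but not h R a.

No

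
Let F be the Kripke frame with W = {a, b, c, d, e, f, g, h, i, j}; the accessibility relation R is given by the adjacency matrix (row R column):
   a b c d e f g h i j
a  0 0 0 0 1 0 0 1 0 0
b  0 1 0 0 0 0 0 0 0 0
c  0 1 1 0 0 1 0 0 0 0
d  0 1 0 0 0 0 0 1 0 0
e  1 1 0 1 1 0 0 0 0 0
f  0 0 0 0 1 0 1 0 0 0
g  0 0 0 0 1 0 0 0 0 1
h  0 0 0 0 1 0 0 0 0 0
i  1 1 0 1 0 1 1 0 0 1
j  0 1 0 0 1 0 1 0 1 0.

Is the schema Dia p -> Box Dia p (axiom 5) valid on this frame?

No

Axiom 5 corresponds to the accessibility relation being Euclidean.
Euclidean: no — a R e and a R h, but not e R h.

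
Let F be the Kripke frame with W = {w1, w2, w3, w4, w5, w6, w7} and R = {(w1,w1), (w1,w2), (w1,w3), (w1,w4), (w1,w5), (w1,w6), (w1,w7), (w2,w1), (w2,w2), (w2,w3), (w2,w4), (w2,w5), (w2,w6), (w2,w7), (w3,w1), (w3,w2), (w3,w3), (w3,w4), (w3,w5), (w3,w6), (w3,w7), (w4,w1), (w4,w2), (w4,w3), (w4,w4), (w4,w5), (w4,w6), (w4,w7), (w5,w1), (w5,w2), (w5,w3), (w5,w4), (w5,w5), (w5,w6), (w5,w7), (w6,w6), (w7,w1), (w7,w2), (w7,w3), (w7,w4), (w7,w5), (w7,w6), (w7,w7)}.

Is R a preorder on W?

Reflexive: yes — every world is R-related to itself.
Transitive: yes — every two-step R-path is closed by a direct edge.
So R is a preorder.

Yes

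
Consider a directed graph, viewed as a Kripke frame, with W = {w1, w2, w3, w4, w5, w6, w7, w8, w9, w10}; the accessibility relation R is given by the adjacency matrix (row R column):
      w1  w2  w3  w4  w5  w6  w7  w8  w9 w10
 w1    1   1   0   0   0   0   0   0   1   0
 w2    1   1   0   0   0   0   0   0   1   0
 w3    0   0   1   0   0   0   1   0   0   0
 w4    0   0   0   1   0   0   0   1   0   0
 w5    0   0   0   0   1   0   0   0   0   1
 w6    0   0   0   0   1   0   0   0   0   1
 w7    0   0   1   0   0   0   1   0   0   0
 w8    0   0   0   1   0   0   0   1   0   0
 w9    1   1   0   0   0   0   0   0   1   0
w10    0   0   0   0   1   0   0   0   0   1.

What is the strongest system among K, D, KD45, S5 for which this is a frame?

KD45

Serial (axiom D): yes — every world has a successor (e.g. w1 R w1).
Euclidean (axiom 5): yes — any two successors of a common world are R-related.
Transitive (axiom 4): yes — every two-step R-path is closed by a direct edge.
Reflexive (axiom T): no — w6 is not related to itself.
So F validates K, D, KD45; S5 would additionally require R to be reflexive. The strongest is KD45.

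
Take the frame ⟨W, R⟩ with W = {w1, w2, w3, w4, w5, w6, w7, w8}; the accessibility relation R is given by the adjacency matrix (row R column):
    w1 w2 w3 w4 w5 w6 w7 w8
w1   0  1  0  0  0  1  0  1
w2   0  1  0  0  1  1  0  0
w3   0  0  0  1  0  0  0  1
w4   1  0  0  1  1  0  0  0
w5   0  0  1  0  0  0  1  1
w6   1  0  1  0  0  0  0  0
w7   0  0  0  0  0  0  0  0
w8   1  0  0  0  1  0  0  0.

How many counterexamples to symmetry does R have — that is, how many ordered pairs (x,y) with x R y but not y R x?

Enumerating: (w1,w2), (w2,w5), (w2,w6), (w3,w4), (w3,w8), (w4,w1), (w4,w5), (w5,w3), (w5,w7), (w6,w3).

10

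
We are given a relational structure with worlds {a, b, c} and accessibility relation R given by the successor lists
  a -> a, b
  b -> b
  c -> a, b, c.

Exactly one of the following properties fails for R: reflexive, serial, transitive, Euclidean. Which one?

Reflexive: yes — every world is R-related to itself.
Serial: yes — every world has a successor (e.g. a R a).
Transitive: yes — every two-step R-path is closed by a direct edge.
Euclidean: no — c R b and c R a, but not b R a.
Only Euclidean fails.

Euclidean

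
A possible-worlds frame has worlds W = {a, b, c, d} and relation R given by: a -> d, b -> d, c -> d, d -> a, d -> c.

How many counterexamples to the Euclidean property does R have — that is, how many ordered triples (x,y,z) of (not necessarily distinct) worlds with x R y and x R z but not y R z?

7

Enumerating: (a,d,d), (b,d,d), (c,d,d), (d,a,a), (d,a,c), (d,c,a), (d,c,c).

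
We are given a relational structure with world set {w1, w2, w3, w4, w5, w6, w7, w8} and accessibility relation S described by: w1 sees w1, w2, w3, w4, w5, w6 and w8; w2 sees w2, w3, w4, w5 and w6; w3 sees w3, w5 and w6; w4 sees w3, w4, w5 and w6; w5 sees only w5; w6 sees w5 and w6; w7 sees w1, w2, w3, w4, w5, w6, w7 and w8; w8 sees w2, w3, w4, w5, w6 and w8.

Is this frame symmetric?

No

Symmetric: no — w1 S w2 but not w2 S w1.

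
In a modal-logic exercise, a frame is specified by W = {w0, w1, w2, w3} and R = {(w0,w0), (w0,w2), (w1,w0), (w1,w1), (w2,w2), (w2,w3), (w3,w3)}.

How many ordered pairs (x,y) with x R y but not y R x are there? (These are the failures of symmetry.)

Enumerating: (w0,w2), (w1,w0), (w2,w3).

3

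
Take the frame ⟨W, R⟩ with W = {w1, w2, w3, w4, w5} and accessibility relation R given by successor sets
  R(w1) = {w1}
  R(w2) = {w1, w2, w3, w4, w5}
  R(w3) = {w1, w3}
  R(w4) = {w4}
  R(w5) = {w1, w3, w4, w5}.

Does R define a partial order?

Yes

Reflexive: yes — every world is R-related to itself.
Transitive: yes — every two-step R-path is closed by a direct edge.
Antisymmetric: yes — no distinct pair is related both ways.
So R is a partial order.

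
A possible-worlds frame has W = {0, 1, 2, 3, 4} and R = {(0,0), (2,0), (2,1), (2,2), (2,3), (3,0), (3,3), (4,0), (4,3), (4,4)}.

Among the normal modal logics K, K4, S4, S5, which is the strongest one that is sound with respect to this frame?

Transitive (axiom 4): yes — every two-step R-path is closed by a direct edge.
Reflexive (axiom T): no — 1 is not related to itself.
Euclidean (axiom 5): no — 2 R 0 and 2 R 1, but not 0 R 1.
So F validates K, K4; S4 would additionally require R to be reflexive. The strongest is K4.

K4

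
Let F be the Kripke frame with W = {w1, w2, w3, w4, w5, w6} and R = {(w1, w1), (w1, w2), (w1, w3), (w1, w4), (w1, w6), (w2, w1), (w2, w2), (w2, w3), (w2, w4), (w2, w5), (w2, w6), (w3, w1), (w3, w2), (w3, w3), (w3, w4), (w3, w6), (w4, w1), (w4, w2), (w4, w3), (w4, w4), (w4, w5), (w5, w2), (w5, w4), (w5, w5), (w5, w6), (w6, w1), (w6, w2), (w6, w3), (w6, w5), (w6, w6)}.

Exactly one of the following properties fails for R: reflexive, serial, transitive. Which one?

transitive

Reflexive: yes — every world is R-related to itself.
Serial: yes — every world has a successor (e.g. w1 R w1).
Transitive: no — w1 R w2 and w2 R w5, but not w1 R w5.
Only transitive fails.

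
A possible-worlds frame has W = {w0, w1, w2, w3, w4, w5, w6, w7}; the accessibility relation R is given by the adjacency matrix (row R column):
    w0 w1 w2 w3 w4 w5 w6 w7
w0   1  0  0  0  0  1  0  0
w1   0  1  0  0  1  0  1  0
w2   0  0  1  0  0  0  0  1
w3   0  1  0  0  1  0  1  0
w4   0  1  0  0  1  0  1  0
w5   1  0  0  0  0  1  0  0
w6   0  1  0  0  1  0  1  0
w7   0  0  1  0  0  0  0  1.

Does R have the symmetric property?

No

Symmetric: no — w3 R w1 but not w1 R w3.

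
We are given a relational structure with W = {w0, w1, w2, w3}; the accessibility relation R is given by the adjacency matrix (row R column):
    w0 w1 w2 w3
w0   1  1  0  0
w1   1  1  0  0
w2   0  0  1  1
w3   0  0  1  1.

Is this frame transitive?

Yes

Transitive: yes — every two-step R-path is closed by a direct edge.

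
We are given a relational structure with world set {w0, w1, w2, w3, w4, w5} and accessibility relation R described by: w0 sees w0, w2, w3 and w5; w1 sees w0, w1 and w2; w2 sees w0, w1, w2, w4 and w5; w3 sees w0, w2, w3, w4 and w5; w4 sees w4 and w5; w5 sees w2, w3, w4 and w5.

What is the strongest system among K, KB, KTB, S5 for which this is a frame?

Symmetric (axiom B): no — w0 R w5 but not w5 R w0.
Reflexive (axiom T): yes — every world is R-related to itself.
Euclidean (axiom 5): no — w0 R w2 and w0 R w3, but not w2 R w3.
So F validates K; KB would additionally require R to be symmetric. The strongest is K.

K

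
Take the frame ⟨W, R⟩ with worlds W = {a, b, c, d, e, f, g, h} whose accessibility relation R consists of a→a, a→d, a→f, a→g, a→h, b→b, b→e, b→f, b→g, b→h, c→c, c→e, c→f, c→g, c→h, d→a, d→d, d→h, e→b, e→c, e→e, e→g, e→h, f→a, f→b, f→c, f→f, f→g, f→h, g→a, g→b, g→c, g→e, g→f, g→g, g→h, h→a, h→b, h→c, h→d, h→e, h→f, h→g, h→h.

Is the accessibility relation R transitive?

Transitive: no — a R f and f R b, but not a R b.

No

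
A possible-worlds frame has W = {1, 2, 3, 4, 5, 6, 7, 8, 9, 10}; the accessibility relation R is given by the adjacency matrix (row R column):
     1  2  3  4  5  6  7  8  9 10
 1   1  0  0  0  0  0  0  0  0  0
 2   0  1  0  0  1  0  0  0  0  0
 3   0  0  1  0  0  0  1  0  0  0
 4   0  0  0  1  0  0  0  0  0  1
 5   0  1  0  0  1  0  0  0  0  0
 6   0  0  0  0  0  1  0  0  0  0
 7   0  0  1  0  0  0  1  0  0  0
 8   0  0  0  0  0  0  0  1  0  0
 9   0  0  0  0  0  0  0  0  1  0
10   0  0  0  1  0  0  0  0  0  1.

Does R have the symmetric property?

Symmetric: yes — every pair in R has its reverse in R.

Yes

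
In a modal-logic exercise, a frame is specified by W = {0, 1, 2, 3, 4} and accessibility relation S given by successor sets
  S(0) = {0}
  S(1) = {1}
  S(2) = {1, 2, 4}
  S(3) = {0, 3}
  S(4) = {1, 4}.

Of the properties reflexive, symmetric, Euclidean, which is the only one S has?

Reflexive: yes — every world is S-related to itself.
Symmetric: no — 2 S 1 but not 1 S 2.
Euclidean: no — 2 S 1 and 2 S 4, but not 1 S 4.
Only reflexive holds.

reflexive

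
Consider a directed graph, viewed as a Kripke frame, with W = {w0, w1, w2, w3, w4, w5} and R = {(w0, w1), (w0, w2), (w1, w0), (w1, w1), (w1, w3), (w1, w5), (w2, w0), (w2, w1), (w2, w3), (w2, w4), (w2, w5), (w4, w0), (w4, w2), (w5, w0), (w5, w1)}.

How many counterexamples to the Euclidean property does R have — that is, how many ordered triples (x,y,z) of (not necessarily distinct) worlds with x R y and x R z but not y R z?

Enumerating: (w0,w1,w2), (w0,w2,w2), (w1,w0,w0), (w1,w0,w3), (w1,w0,w5), (w1,w3,w0), (w1,w3,w1), (w1,w3,w3), (w1,w3,w5), (w1,w5,w3), (w1,w5,w5), (w2,w0,w0), … and 19 more.
Total: 31.

31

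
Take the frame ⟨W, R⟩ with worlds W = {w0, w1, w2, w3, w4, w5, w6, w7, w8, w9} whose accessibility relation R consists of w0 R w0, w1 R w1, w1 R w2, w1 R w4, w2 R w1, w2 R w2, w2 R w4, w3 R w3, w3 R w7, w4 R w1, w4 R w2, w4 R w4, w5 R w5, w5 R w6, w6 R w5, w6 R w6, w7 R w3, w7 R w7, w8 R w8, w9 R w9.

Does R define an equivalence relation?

Reflexive: yes — every world is R-related to itself.
Symmetric: yes — every pair in R has its reverse in R.
Transitive: yes — every two-step R-path is closed by a direct edge.
So R is an equivalence relation.

Yes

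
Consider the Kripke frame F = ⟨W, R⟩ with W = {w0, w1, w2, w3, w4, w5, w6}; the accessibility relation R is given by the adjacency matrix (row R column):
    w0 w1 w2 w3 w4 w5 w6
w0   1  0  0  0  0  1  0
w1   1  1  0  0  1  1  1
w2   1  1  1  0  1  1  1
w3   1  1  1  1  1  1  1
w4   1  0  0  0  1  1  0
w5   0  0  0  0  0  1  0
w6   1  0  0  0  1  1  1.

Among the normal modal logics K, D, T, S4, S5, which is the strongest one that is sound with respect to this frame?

Serial (axiom D): yes — every world has a successor (e.g. w0 R w0).
Reflexive (axiom T): yes — every world is R-related to itself.
Transitive (axiom 4): yes — every two-step R-path is closed by a direct edge.
Euclidean (axiom 5): no — w1 R w0 and w1 R w4, but not w0 R w4.
So F validates K, D, T, S4; S5 would additionally require R to be Euclidean. The strongest is S4.

S4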